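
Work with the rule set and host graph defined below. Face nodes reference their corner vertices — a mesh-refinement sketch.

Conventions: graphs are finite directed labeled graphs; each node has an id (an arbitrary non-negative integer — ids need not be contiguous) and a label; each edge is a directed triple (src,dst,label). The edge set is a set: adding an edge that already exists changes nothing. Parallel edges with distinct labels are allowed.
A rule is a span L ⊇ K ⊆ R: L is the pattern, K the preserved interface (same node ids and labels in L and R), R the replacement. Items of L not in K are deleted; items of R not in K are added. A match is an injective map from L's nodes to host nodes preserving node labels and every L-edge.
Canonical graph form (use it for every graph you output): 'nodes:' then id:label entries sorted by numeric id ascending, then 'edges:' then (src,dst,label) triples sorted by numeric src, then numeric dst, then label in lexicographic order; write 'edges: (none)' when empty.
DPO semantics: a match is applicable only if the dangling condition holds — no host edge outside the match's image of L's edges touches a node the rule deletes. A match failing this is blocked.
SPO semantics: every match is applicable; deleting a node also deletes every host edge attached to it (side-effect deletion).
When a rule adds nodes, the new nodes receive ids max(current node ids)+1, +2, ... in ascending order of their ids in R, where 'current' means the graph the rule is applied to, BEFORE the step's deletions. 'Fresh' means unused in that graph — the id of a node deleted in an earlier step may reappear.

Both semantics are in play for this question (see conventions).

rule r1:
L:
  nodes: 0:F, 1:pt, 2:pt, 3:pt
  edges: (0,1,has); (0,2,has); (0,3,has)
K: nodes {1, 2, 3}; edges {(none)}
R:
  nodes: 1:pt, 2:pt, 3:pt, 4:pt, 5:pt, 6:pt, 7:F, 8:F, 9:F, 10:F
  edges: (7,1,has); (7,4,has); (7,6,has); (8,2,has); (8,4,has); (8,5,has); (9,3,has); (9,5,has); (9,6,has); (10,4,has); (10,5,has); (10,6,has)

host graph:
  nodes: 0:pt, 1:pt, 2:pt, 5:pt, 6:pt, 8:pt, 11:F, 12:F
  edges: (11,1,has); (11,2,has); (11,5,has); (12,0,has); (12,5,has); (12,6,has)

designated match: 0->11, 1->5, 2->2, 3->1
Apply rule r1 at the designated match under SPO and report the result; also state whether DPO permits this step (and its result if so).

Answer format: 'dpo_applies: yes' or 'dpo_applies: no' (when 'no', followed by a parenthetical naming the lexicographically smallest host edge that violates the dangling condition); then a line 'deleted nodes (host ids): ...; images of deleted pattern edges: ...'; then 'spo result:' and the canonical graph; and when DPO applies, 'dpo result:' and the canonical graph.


dpo_applies: yes
deleted nodes (host ids): 11; images of deleted pattern edges: (11,1,has); (11,2,has); (11,5,has)
spo result:
nodes: 0:pt, 1:pt, 2:pt, 5:pt, 6:pt, 8:pt, 12:F, 13:pt, 14:pt, 15:pt, 16:F, 17:F, 18:F, 19:F
edges: (12,0,has); (12,5,has); (12,6,has); (16,5,has); (16,13,has); (16,15,has); (17,2,has); (17,13,has); (17,14,has); (18,1,has); (18,14,has); (18,15,has); (19,13,has); (19,14,has); (19,15,has)
dpo result:
nodes: 0:pt, 1:pt, 2:pt, 5:pt, 6:pt, 8:pt, 12:F, 13:pt, 14:pt, 15:pt, 16:F, 17:F, 18:F, 19:F
edges: (12,0,has); (12,5,has); (12,6,has); (16,5,has); (16,13,has); (16,15,has); (17,2,has); (17,13,has); (17,14,has); (18,1,has); (18,14,has); (18,15,has); (19,13,has); (19,14,has); (19,15,has)


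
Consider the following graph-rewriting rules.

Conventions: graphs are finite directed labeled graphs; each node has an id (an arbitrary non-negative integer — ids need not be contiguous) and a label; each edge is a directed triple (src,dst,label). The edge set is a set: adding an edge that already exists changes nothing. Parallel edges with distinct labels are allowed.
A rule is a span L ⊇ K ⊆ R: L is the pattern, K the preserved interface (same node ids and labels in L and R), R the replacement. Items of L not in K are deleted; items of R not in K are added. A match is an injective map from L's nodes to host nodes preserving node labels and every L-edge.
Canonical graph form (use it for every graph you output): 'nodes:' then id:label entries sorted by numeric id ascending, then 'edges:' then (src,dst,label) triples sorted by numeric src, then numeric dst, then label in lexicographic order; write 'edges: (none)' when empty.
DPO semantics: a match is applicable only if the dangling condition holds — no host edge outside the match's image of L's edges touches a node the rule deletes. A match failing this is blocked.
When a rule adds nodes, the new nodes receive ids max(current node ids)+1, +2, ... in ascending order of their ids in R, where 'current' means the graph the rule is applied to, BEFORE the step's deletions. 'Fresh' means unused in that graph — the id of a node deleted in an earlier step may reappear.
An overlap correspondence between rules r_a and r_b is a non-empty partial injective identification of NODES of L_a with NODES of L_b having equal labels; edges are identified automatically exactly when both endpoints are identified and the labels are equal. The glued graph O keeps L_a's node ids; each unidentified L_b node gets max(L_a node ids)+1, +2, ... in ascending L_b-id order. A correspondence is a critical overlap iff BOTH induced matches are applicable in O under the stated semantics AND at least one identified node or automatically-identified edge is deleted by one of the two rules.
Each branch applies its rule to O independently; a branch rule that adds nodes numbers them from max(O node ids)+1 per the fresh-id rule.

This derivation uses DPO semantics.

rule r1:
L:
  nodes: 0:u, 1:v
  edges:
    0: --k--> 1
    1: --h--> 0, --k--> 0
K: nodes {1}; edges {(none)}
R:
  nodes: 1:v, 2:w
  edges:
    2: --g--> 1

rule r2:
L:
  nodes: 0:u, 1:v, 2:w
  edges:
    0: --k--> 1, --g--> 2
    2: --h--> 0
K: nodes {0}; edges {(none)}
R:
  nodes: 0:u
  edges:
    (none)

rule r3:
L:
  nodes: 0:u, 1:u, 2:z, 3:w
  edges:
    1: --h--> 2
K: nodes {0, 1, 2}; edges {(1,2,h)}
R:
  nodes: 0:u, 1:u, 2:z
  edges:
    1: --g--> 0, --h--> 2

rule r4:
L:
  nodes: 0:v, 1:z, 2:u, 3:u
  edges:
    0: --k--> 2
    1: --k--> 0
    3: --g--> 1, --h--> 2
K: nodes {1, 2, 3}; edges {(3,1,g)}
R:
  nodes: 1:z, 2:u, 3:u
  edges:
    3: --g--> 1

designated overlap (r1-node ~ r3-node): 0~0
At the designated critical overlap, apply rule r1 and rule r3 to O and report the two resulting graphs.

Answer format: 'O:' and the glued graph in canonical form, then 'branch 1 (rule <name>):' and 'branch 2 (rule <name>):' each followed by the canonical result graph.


O:
nodes: 0:u, 1:v, 2:u, 3:z, 4:w
edges: (0,1,k); (1,0,h); (1,0,k); (2,3,h)
branch 1 (rule r1):
nodes: 1:v, 2:u, 3:z, 4:w, 5:w
edges: (2,3,h); (5,1,g)
branch 2 (rule r3):
nodes: 0:u, 1:v, 2:u, 3:z
edges: (0,1,k); (1,0,h); (1,0,k); (2,0,g); (2,3,h)


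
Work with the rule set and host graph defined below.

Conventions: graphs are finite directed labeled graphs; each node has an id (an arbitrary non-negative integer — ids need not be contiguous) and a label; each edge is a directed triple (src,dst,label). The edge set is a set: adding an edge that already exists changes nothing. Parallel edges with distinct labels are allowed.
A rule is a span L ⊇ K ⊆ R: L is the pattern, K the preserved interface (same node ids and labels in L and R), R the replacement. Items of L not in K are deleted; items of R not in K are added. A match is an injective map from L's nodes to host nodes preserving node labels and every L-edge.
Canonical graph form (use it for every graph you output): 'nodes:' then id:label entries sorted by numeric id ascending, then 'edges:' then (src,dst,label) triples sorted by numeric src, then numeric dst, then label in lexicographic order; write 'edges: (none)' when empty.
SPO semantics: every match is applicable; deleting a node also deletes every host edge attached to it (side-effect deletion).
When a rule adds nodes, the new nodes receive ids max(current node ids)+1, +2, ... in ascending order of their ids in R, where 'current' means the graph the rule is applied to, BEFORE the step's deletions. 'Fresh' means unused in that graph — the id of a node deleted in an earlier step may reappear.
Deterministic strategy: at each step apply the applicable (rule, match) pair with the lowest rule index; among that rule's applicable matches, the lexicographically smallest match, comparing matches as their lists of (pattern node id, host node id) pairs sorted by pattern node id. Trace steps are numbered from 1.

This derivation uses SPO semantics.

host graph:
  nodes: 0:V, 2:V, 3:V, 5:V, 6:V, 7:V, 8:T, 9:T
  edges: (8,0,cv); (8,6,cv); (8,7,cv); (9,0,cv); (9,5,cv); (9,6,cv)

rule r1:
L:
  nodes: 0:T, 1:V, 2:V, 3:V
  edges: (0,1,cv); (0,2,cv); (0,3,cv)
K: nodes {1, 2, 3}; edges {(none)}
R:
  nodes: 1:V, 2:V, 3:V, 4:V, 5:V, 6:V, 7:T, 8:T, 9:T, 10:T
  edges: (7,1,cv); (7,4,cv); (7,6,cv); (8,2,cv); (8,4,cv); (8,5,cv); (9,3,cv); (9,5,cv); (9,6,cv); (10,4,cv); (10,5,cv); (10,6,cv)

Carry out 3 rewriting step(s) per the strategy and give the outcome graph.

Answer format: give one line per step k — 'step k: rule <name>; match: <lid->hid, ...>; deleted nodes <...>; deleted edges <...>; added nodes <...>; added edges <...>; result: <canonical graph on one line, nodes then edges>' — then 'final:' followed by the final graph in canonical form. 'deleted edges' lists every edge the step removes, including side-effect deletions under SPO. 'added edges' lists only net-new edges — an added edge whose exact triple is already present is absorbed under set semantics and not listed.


step 1: rule r1; match: 0->8, 1->0, 2->6, 3->7; deleted nodes 8; deleted edges (8,0,cv); (8,6,cv); (8,7,cv); added nodes 10, 11, 12, 13, 14, 15, 16; added edges (13,0,cv); (13,10,cv); (13,12,cv); (14,6,cv); (14,10,cv); (14,11,cv); (15,7,cv); (15,11,cv); (15,12,cv); (16,10,cv); (16,11,cv); (16,12,cv); result: nodes: 0:V, 2:V, 3:V, 5:V, 6:V, 7:V, 9:T, 10:V, 11:V, 12:V, 13:T, 14:T, 15:T, 16:T edges: (9,0,cv); (9,5,cv); (9,6,cv); (13,0,cv); (13,10,cv); (13,12,cv); (14,6,cv); (14,10,cv); (14,11,cv); (15,7,cv); (15,11,cv); (15,12,cv); (16,10,cv); (16,11,cv); (16,12,cv)
step 2: rule r1; match: 0->9, 1->0, 2->5, 3->6; deleted nodes 9; deleted edges (9,0,cv); (9,5,cv); (9,6,cv); added nodes 17, 18, 19, 20, 21, 22, 23; added edges (20,0,cv); (20,17,cv); (20,19,cv); (21,5,cv); (21,17,cv); (21,18,cv); (22,6,cv); (22,18,cv); (22,19,cv); (23,17,cv); (23,18,cv); (23,19,cv); result: nodes: 0:V, 2:V, 3:V, 5:V, 6:V, 7:V, 10:V, 11:V, 12:V, 13:T, 14:T, 15:T, 16:T, 17:V, 18:V, 19:V, 20:T, 21:T, 22:T, 23:T edges: (13,0,cv); (13,10,cv); (13,12,cv); (14,6,cv); (14,10,cv); (14,11,cv); (15,7,cv); (15,11,cv); (15,12,cv); (16,10,cv); (16,11,cv); (16,12,cv); (20,0,cv); (20,17,cv); (20,19,cv); (21,5,cv); (21,17,cv); (21,18,cv); (22,6,cv); (22,18,cv); (22,19,cv); (23,17,cv); (23,18,cv); (23,19,cv)
step 3: rule r1; match: 0->13, 1->0, 2->10, 3->12; deleted nodes 13; deleted edges (13,0,cv); (13,10,cv); (13,12,cv); added nodes 24, 25, 26, 27, 28, 29, 30; added edges (27,0,cv); (27,24,cv); (27,26,cv); (28,10,cv); (28,24,cv); (28,25,cv); (29,12,cv); (29,25,cv); (29,26,cv); (30,24,cv); (30,25,cv); (30,26,cv); result: nodes: 0:V, 2:V, 3:V, 5:V, 6:V, 7:V, 10:V, 11:V, 12:V, 14:T, 15:T, 16:T, 17:V, 18:V, 19:V, 20:T, 21:T, 22:T, 23:T, 24:V, 25:V, 26:V, 27:T, 28:T, 29:T, 30:T edges: (14,6,cv); (14,10,cv); (14,11,cv); (15,7,cv); (15,11,cv); (15,12,cv); (16,10,cv); (16,11,cv); (16,12,cv); (20,0,cv); (20,17,cv); (20,19,cv); (21,5,cv); (21,17,cv); (21,18,cv); (22,6,cv); (22,18,cv); (22,19,cv); (23,17,cv); (23,18,cv); (23,19,cv); (27,0,cv); (27,24,cv); (27,26,cv); (28,10,cv); (28,24,cv); (28,25,cv); (29,12,cv); (29,25,cv); (29,26,cv); (30,24,cv); (30,25,cv); (30,26,cv)
final:
nodes: 0:V, 2:V, 3:V, 5:V, 6:V, 7:V, 10:V, 11:V, 12:V, 14:T, 15:T, 16:T, 17:V, 18:V, 19:V, 20:T, 21:T, 22:T, 23:T, 24:V, 25:V, 26:V, 27:T, 28:T, 29:T, 30:T
edges: (14,6,cv); (14,10,cv); (14,11,cv); (15,7,cv); (15,11,cv); (15,12,cv); (16,10,cv); (16,11,cv); (16,12,cv); (20,0,cv); (20,17,cv); (20,19,cv); (21,5,cv); (21,17,cv); (21,18,cv); (22,6,cv); (22,18,cv); (22,19,cv); (23,17,cv); (23,18,cv); (23,19,cv); (27,0,cv); (27,24,cv); (27,26,cv); (28,10,cv); (28,24,cv); (28,25,cv); (29,12,cv); (29,25,cv); (29,26,cv); (30,24,cv); (30,25,cv); (30,26,cv)


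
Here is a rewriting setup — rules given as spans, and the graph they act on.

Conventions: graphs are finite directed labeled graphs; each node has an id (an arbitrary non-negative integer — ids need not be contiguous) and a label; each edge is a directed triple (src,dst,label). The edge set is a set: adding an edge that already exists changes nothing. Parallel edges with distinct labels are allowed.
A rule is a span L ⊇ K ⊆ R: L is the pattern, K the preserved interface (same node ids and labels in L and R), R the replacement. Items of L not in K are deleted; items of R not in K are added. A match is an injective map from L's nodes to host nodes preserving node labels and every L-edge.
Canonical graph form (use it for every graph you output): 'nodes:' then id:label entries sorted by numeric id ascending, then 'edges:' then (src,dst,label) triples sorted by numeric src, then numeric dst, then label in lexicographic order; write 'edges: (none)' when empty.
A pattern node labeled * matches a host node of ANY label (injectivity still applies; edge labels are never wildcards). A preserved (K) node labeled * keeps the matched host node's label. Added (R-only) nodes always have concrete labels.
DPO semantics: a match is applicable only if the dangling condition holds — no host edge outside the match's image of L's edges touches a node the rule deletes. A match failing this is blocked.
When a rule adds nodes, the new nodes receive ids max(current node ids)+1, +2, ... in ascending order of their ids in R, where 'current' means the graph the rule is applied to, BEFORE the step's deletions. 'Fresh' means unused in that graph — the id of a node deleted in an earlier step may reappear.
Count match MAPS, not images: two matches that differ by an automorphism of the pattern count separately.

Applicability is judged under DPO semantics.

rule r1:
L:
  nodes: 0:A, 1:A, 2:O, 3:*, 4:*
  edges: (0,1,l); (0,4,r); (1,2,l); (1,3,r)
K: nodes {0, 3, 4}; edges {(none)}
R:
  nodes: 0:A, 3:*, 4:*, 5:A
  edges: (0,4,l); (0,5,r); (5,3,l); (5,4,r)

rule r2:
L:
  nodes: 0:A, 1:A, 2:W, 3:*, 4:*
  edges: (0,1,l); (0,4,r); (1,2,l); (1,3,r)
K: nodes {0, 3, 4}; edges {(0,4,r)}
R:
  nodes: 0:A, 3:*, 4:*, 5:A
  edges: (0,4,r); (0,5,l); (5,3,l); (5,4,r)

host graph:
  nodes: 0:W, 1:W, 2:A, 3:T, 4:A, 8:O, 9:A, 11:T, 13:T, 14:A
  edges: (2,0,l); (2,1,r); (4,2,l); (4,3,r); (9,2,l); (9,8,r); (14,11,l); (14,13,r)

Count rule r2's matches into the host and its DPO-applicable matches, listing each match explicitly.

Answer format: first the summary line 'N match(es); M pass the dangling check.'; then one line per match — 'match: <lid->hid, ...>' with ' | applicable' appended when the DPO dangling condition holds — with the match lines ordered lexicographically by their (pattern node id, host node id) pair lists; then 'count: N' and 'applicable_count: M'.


2 match(es); 0 pass the dangling check.
match: 0->4, 1->2, 2->0, 3->1, 4->3
match: 0->9, 1->2, 2->0, 3->1, 4->8
count: 2
applicable_count: 0


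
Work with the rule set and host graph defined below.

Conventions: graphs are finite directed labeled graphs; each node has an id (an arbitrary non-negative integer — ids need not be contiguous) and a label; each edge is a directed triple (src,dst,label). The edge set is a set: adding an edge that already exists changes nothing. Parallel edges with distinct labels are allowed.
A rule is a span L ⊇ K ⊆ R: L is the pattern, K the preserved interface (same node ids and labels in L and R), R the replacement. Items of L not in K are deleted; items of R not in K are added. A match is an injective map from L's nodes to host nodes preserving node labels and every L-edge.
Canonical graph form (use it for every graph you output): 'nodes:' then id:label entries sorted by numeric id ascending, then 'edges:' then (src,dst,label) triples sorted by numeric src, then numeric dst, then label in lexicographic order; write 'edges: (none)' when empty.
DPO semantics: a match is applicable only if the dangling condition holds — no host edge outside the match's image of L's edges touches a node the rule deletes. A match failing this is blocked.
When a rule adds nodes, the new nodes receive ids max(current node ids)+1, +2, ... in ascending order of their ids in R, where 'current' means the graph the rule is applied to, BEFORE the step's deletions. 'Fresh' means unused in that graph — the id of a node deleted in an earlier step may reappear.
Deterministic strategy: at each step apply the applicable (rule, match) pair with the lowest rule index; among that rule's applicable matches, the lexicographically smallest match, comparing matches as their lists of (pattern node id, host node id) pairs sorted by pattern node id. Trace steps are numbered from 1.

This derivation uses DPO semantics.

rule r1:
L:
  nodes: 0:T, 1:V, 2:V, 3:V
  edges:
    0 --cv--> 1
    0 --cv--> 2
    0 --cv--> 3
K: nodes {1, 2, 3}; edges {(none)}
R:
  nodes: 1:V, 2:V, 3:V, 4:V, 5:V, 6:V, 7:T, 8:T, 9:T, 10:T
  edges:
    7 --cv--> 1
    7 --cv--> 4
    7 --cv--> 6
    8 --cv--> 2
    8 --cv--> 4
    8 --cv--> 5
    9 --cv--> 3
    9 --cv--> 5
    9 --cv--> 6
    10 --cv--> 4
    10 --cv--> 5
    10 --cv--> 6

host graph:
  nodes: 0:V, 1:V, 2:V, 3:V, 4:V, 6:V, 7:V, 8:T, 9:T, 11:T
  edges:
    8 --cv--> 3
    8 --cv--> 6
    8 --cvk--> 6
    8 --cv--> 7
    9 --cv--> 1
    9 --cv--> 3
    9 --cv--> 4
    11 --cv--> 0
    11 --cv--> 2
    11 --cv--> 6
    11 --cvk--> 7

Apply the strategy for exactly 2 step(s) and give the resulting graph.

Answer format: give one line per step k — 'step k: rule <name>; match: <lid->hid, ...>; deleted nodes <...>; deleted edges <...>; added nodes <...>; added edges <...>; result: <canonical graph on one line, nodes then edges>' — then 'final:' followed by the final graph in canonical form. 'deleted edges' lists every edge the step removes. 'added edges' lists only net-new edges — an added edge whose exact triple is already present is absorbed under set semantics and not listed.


step 1: rule r1; match: 0->9, 1->1, 2->3, 3->4; deleted nodes 9; deleted edges (9,1,cv); (9,3,cv); (9,4,cv); added nodes 12, 13, 14, 15, 16, 17, 18; added edges (15,1,cv); (15,12,cv); (15,14,cv); (16,3,cv); (16,12,cv); (16,13,cv); (17,4,cv); (17,13,cv); (17,14,cv); (18,12,cv); (18,13,cv); (18,14,cv); result: nodes: 0:V, 1:V, 2:V, 3:V, 4:V, 6:V, 7:V, 8:T, 11:T, 12:V, 13:V, 14:V, 15:T, 16:T, 17:T, 18:T edges: (8,3,cv); (8,6,cv); (8,6,cvk); (8,7,cv); (11,0,cv); (11,2,cv); (11,6,cv); (11,7,cvk); (15,1,cv); (15,12,cv); (15,14,cv); (16,3,cv); (16,12,cv); (16,13,cv); (17,4,cv); (17,13,cv); (17,14,cv); (18,12,cv); (18,13,cv); (18,14,cv)
step 2: rule r1; match: 0->15, 1->1, 2->12, 3->14; deleted nodes 15; deleted edges (15,1,cv); (15,12,cv); (15,14,cv); added nodes 19, 20, 21, 22, 23, 24, 25; added edges (22,1,cv); (22,19,cv); (22,21,cv); (23,12,cv); (23,19,cv); (23,20,cv); (24,14,cv); (24,20,cv); (24,21,cv); (25,19,cv); (25,20,cv); (25,21,cv); result: nodes: 0:V, 1:V, 2:V, 3:V, 4:V, 6:V, 7:V, 8:T, 11:T, 12:V, 13:V, 14:V, 16:T, 17:T, 18:T, 19:V, 20:V, 21:V, 22:T, 23:T, 24:T, 25:T edges: (8,3,cv); (8,6,cv); (8,6,cvk); (8,7,cv); (11,0,cv); (11,2,cv); (11,6,cv); (11,7,cvk); (16,3,cv); (16,12,cv); (16,13,cv); (17,4,cv); (17,13,cv); (17,14,cv); (18,12,cv); (18,13,cv); (18,14,cv); (22,1,cv); (22,19,cv); (22,21,cv); (23,12,cv); (23,19,cv); (23,20,cv); (24,14,cv); (24,20,cv); (24,21,cv); (25,19,cv); (25,20,cv); (25,21,cv)
final:
nodes: 0:V, 1:V, 2:V, 3:V, 4:V, 6:V, 7:V, 8:T, 11:T, 12:V, 13:V, 14:V, 16:T, 17:T, 18:T, 19:V, 20:V, 21:V, 22:T, 23:T, 24:T, 25:T
edges: (8,3,cv); (8,6,cv); (8,6,cvk); (8,7,cv); (11,0,cv); (11,2,cv); (11,6,cv); (11,7,cvk); (16,3,cv); (16,12,cv); (16,13,cv); (17,4,cv); (17,13,cv); (17,14,cv); (18,12,cv); (18,13,cv); (18,14,cv); (22,1,cv); (22,19,cv); (22,21,cv); (23,12,cv); (23,19,cv); (23,20,cv); (24,14,cv); (24,20,cv); (24,21,cv); (25,19,cv); (25,20,cv); (25,21,cv)


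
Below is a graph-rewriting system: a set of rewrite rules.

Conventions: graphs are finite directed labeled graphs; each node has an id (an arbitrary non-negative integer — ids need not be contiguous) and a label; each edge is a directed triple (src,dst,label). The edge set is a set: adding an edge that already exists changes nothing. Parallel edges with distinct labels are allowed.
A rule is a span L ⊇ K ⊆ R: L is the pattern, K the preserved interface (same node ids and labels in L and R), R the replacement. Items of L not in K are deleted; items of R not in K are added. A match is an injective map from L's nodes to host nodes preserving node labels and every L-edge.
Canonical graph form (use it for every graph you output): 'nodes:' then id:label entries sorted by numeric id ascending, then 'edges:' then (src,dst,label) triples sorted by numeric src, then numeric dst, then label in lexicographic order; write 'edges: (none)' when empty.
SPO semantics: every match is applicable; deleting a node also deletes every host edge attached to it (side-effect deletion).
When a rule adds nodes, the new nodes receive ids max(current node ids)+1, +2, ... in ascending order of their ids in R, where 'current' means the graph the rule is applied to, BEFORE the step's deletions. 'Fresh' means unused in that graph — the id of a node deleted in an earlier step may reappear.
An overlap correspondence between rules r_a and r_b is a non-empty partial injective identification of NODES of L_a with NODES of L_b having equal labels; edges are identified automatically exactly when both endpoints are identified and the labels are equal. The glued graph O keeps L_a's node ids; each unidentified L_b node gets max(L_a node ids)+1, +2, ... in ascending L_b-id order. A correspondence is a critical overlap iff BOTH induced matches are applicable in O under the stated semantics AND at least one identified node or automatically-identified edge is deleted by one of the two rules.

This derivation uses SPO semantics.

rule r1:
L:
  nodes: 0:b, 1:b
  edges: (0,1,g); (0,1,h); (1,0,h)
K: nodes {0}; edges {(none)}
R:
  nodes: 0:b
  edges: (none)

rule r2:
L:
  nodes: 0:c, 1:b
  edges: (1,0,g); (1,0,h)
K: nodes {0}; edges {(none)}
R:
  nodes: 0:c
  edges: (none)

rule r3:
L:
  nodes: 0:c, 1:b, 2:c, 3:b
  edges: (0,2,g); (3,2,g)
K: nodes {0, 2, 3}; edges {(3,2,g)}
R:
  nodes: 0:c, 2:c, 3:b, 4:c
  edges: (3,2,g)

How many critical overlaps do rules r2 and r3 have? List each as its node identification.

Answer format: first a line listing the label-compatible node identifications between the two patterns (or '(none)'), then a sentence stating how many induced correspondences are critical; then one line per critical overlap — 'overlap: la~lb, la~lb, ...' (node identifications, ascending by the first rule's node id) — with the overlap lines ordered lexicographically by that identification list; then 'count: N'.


label-compatible node identifications between L(r2) and L(r3): 0~0, 0~2, 1~1, 1~3
6 of the induced correspondences are critical overlaps of r2 and r3.
overlap: 0~0, 1~1
overlap: 0~0, 1~3
overlap: 0~2, 1~1
overlap: 0~2, 1~3
overlap: 1~1
overlap: 1~3
count: 6


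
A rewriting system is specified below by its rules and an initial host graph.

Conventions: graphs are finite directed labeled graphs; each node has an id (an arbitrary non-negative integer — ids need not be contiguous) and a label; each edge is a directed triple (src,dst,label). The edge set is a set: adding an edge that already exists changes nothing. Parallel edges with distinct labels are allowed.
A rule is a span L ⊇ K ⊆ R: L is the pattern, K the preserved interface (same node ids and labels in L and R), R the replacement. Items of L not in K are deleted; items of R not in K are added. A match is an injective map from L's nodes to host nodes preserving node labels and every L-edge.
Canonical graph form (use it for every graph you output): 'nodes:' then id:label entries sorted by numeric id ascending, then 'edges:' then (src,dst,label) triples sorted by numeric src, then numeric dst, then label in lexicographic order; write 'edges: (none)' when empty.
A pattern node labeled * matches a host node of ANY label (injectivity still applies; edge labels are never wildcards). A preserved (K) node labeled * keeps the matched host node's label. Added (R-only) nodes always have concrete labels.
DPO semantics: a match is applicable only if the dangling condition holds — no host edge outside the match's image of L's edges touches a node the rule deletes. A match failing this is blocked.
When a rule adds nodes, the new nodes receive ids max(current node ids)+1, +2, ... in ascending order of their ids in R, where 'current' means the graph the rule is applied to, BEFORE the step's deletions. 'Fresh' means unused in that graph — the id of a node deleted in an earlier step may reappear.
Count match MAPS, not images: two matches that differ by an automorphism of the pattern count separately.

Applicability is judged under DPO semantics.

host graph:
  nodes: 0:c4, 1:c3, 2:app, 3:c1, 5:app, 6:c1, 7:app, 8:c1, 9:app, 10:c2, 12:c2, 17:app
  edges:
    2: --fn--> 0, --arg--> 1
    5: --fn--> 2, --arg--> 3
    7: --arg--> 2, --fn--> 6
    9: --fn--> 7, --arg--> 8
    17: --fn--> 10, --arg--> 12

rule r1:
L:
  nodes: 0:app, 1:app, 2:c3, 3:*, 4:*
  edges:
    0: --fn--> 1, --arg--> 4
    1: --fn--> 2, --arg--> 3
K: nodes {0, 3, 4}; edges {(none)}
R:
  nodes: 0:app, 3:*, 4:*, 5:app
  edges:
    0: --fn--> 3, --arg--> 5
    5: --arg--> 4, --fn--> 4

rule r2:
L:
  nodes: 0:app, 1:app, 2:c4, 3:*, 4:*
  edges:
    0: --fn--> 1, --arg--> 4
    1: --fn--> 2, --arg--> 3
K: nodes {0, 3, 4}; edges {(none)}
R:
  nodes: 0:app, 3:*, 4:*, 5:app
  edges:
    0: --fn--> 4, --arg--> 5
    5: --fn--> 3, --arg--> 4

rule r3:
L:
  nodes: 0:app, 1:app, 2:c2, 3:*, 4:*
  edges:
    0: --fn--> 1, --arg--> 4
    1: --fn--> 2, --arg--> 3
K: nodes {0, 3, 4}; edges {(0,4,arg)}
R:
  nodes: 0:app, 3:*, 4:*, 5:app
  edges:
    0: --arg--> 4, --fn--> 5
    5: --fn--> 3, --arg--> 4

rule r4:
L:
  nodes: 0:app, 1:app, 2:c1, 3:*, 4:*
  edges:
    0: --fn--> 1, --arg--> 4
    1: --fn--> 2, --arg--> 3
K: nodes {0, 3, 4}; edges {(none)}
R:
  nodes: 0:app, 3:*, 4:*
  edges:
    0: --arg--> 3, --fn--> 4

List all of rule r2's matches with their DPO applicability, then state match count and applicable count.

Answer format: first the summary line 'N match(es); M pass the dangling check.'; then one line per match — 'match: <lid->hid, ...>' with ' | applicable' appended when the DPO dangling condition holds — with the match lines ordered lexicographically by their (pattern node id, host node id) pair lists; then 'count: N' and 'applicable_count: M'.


1 match(es); 0 pass the dangling check.
match: 0->5, 1->2, 2->0, 3->1, 4->3
count: 1
applicable_count: 0


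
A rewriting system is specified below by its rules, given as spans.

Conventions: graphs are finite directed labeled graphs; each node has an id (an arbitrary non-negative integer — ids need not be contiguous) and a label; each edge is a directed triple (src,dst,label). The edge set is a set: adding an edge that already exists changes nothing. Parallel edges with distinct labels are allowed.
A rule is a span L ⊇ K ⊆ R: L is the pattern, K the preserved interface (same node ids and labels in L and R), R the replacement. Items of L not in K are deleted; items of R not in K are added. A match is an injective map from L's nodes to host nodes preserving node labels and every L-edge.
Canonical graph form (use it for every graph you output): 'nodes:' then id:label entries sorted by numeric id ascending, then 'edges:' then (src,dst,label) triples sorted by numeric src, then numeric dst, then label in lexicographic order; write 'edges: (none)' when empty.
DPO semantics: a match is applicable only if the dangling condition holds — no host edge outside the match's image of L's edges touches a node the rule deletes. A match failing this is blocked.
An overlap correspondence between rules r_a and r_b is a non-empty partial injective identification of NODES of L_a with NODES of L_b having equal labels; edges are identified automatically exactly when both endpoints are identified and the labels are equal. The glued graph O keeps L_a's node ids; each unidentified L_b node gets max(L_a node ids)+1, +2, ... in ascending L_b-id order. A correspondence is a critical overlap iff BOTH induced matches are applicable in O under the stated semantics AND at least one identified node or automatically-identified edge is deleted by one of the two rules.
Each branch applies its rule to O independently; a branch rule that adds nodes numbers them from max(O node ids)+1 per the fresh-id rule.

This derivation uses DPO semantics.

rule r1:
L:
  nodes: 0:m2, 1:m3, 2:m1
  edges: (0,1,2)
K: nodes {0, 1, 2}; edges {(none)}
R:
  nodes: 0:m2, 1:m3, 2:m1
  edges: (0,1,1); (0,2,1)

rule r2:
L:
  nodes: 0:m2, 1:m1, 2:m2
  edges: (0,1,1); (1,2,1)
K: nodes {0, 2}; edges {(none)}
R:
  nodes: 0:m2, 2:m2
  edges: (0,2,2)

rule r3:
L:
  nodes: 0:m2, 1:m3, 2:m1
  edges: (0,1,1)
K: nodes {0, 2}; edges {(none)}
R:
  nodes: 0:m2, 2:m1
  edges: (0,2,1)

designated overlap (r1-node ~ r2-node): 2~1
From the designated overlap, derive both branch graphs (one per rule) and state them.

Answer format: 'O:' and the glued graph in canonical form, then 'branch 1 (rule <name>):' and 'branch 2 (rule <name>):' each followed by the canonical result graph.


O:
nodes: 0:m2, 1:m3, 2:m1, 3:m2, 4:m2
edges: (0,1,2); (2,4,1); (3,2,1)
branch 1 (rule r1):
nodes: 0:m2, 1:m3, 2:m1, 3:m2, 4:m2
edges: (0,1,1); (0,2,1); (2,4,1); (3,2,1)
branch 2 (rule r2):
nodes: 0:m2, 1:m3, 3:m2, 4:m2
edges: (0,1,2); (3,4,2)


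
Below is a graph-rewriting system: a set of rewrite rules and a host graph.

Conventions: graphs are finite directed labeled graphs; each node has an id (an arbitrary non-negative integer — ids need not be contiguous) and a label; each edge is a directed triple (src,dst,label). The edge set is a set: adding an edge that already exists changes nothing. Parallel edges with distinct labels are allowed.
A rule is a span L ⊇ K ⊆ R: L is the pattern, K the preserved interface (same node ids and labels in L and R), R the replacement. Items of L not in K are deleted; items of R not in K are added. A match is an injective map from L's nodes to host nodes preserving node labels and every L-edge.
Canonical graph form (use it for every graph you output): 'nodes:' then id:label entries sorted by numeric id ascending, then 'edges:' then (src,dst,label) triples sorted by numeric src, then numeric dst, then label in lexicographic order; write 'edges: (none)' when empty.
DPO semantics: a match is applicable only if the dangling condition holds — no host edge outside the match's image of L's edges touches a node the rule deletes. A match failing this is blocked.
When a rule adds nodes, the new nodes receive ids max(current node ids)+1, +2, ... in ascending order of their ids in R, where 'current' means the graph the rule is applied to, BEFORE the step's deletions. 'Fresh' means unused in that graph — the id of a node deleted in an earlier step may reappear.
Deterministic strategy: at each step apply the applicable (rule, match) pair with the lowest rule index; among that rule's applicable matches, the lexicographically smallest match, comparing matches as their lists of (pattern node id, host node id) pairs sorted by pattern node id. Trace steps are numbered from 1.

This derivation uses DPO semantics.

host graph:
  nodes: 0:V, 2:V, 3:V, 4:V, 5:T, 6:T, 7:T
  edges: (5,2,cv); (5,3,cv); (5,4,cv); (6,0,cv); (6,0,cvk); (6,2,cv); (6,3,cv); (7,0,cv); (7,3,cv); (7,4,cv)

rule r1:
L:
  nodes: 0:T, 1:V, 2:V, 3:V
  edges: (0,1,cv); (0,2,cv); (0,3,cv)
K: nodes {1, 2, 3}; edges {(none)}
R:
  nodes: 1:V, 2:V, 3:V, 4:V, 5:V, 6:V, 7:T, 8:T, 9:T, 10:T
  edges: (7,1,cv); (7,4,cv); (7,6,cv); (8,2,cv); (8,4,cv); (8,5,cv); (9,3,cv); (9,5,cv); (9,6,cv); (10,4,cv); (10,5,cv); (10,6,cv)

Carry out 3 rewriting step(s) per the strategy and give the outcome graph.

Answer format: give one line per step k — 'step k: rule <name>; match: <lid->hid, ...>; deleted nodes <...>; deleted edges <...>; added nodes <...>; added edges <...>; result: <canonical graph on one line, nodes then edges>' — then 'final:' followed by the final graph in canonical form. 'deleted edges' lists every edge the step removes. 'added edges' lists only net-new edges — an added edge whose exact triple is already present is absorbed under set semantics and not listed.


step 1: rule r1; match: 0->5, 1->2, 2->3, 3->4; deleted nodes 5; deleted edges (5,2,cv); (5,3,cv); (5,4,cv); added nodes 8, 9, 10, 11, 12, 13, 14; added edges (11,2,cv); (11,8,cv); (11,10,cv); (12,3,cv); (12,8,cv); (12,9,cv); (13,4,cv); (13,9,cv); (13,10,cv); (14,8,cv); (14,9,cv); (14,10,cv); result: nodes: 0:V, 2:V, 3:V, 4:V, 6:T, 7:T, 8:V, 9:V, 10:V, 11:T, 12:T, 13:T, 14:T edges: (6,0,cv); (6,0,cvk); (6,2,cv); (6,3,cv); (7,0,cv); (7,3,cv); (7,4,cv); (11,2,cv); (11,8,cv); (11,10,cv); (12,3,cv); (12,8,cv); (12,9,cv); (13,4,cv); (13,9,cv); (13,10,cv); (14,8,cv); (14,9,cv); (14,10,cv)
step 2: rule r1; match: 0->7, 1->0, 2->3, 3->4; deleted nodes 7; deleted edges (7,0,cv); (7,3,cv); (7,4,cv); added nodes 15, 16, 17, 18, 19, 20, 21; added edges (18,0,cv); (18,15,cv); (18,17,cv); (19,3,cv); (19,15,cv); (19,16,cv); (20,4,cv); (20,16,cv); (20,17,cv); (21,15,cv); (21,16,cv); (21,17,cv); result: nodes: 0:V, 2:V, 3:V, 4:V, 6:T, 8:V, 9:V, 10:V, 11:T, 12:T, 13:T, 14:T, 15:V, 16:V, 17:V, 18:T, 19:T, 20:T, 21:T edges: (6,0,cv); (6,0,cvk); (6,2,cv); (6,3,cv); (11,2,cv); (11,8,cv); (11,10,cv); (12,3,cv); (12,8,cv); (12,9,cv); (13,4,cv); (13,9,cv); (13,10,cv); (14,8,cv); (14,9,cv); (14,10,cv); (18,0,cv); (18,15,cv); (18,17,cv); (19,3,cv); (19,15,cv); (19,16,cv); (20,4,cv); (20,16,cv); (20,17,cv); (21,15,cv); (21,16,cv); (21,17,cv)
step 3: rule r1; match: 0->11, 1->2, 2->8, 3->10; deleted nodes 11; deleted edges (11,2,cv); (11,8,cv); (11,10,cv); added nodes 22, 23, 24, 25, 26, 27, 28; added edges (25,2,cv); (25,22,cv); (25,24,cv); (26,8,cv); (26,22,cv); (26,23,cv); (27,10,cv); (27,23,cv); (27,24,cv); (28,22,cv); (28,23,cv); (28,24,cv); result: nodes: 0:V, 2:V, 3:V, 4:V, 6:T, 8:V, 9:V, 10:V, 12:T, 13:T, 14:T, 15:V, 16:V, 17:V, 18:T, 19:T, 20:T, 21:T, 22:V, 23:V, 24:V, 25:T, 26:T, 27:T, 28:T edges: (6,0,cv); (6,0,cvk); (6,2,cv); (6,3,cv); (12,3,cv); (12,8,cv); (12,9,cv); (13,4,cv); (13,9,cv); (13,10,cv); (14,8,cv); (14,9,cv); (14,10,cv); (18,0,cv); (18,15,cv); (18,17,cv); (19,3,cv); (19,15,cv); (19,16,cv); (20,4,cv); (20,16,cv); (20,17,cv); (21,15,cv); (21,16,cv); (21,17,cv); (25,2,cv); (25,22,cv); (25,24,cv); (26,8,cv); (26,22,cv); (26,23,cv); (27,10,cv); (27,23,cv); (27,24,cv); (28,22,cv); (28,23,cv); (28,24,cv)
final:
nodes: 0:V, 2:V, 3:V, 4:V, 6:T, 8:V, 9:V, 10:V, 12:T, 13:T, 14:T, 15:V, 16:V, 17:V, 18:T, 19:T, 20:T, 21:T, 22:V, 23:V, 24:V, 25:T, 26:T, 27:T, 28:T
edges: (6,0,cv); (6,0,cvk); (6,2,cv); (6,3,cv); (12,3,cv); (12,8,cv); (12,9,cv); (13,4,cv); (13,9,cv); (13,10,cv); (14,8,cv); (14,9,cv); (14,10,cv); (18,0,cv); (18,15,cv); (18,17,cv); (19,3,cv); (19,15,cv); (19,16,cv); (20,4,cv); (20,16,cv); (20,17,cv); (21,15,cv); (21,16,cv); (21,17,cv); (25,2,cv); (25,22,cv); (25,24,cv); (26,8,cv); (26,22,cv); (26,23,cv); (27,10,cv); (27,23,cv); (27,24,cv); (28,22,cv); (28,23,cv); (28,24,cv)


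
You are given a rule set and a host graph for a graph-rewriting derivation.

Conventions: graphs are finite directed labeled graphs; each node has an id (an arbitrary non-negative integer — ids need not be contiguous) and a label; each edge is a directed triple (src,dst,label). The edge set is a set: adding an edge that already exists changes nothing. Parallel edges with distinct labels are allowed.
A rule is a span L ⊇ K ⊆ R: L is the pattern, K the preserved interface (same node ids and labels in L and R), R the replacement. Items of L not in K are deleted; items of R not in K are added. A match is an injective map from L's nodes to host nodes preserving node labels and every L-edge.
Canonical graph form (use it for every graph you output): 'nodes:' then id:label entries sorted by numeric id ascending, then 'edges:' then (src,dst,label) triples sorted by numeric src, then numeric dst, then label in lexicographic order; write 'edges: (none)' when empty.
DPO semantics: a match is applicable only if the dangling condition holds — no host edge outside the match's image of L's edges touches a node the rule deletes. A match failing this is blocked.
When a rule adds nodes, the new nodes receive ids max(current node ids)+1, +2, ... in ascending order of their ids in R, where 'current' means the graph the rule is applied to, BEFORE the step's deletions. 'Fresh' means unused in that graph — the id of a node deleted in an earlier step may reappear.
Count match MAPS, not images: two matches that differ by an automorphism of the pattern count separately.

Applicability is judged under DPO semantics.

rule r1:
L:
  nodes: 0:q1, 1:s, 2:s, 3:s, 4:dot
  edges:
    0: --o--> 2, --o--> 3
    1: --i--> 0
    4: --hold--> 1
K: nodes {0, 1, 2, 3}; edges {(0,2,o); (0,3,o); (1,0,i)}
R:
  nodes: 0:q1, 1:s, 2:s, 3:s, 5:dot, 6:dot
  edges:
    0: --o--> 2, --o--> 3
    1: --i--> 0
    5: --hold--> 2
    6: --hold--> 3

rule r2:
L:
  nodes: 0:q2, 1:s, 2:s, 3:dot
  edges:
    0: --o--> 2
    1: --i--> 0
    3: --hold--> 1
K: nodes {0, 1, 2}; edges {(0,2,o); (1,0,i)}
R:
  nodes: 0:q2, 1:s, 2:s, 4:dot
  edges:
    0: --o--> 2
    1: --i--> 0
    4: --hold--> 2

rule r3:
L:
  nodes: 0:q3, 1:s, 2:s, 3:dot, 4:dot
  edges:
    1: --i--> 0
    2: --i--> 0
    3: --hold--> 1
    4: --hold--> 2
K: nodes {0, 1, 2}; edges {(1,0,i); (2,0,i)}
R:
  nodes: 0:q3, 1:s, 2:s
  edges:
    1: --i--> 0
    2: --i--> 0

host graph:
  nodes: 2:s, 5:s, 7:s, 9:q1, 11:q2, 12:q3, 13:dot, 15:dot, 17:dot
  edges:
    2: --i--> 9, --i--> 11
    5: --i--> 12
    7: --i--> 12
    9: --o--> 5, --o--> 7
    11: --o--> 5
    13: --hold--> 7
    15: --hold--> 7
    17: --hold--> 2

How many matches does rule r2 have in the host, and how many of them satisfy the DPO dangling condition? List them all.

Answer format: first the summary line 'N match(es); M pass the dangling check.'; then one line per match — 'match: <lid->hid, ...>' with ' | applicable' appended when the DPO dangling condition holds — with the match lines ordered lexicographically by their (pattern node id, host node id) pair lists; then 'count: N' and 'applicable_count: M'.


1 match(es); 1 pass the dangling check.
match: 0->11, 1->2, 2->5, 3->17 | applicable
count: 1
applicable_count: 1


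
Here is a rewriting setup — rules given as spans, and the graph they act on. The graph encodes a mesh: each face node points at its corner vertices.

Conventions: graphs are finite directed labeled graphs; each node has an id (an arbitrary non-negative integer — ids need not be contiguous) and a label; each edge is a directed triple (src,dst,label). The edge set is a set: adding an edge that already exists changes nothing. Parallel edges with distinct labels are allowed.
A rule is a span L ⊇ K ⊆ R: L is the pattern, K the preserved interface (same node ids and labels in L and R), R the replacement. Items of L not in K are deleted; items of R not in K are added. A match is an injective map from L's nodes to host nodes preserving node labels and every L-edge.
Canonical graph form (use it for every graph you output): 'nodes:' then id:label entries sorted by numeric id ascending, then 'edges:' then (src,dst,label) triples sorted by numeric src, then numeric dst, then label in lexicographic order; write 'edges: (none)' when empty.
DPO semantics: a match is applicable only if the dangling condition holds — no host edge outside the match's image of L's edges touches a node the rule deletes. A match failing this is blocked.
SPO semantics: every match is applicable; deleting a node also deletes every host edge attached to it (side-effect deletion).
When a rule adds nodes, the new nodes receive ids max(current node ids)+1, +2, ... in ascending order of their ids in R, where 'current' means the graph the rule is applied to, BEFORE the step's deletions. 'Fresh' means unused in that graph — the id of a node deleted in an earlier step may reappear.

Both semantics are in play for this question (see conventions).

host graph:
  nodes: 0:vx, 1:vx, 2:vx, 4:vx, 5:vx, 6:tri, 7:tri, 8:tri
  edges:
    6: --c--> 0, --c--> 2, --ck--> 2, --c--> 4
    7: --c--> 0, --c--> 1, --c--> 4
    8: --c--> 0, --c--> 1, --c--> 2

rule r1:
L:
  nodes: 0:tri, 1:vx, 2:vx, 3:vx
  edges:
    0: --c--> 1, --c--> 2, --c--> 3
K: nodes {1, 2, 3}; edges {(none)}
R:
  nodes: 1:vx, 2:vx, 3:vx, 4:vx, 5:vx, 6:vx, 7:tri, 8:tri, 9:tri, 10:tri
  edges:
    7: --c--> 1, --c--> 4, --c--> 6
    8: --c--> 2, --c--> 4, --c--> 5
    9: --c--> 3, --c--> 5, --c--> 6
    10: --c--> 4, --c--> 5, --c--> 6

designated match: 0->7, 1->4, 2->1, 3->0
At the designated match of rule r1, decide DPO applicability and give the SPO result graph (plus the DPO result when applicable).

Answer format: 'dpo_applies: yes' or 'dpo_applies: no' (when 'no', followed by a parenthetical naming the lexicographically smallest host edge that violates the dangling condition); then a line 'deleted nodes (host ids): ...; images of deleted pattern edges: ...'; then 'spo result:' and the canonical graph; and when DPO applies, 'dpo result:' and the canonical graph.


dpo_applies: yes
deleted nodes (host ids): 7; images of deleted pattern edges: (7,0,c); (7,1,c); (7,4,c)
spo result:
nodes: 0:vx, 1:vx, 2:vx, 4:vx, 5:vx, 6:tri, 8:tri, 9:vx, 10:vx, 11:vx, 12:tri, 13:tri, 14:tri, 15:tri
edges: (6,0,c); (6,2,c); (6,2,ck); (6,4,c); (8,0,c); (8,1,c); (8,2,c); (12,4,c); (12,9,c); (12,11,c); (13,1,c); (13,9,c); (13,10,c); (14,0,c); (14,10,c); (14,11,c); (15,9,c); (15,10,c); (15,11,c)
dpo result:
nodes: 0:vx, 1:vx, 2:vx, 4:vx, 5:vx, 6:tri, 8:tri, 9:vx, 10:vx, 11:vx, 12:tri, 13:tri, 14:tri, 15:tri
edges: (6,0,c); (6,2,c); (6,2,ck); (6,4,c); (8,0,c); (8,1,c); (8,2,c); (12,4,c); (12,9,c); (12,11,c); (13,1,c); (13,9,c); (13,10,c); (14,0,c); (14,10,c); (14,11,c); (15,9,c); (15,10,c); (15,11,c)
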